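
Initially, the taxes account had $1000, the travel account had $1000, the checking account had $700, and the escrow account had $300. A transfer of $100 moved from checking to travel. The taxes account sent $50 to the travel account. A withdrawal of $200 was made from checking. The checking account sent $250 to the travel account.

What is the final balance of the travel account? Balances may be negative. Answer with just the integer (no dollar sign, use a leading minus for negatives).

Answer: 1400

Derivation:
Tracking account balances step by step:
Start: taxes=1000, travel=1000, checking=700, escrow=300
Event 1 (transfer 100 checking -> travel): checking: 700 - 100 = 600, travel: 1000 + 100 = 1100. Balances: taxes=1000, travel=1100, checking=600, escrow=300
Event 2 (transfer 50 taxes -> travel): taxes: 1000 - 50 = 950, travel: 1100 + 50 = 1150. Balances: taxes=950, travel=1150, checking=600, escrow=300
Event 3 (withdraw 200 from checking): checking: 600 - 200 = 400. Balances: taxes=950, travel=1150, checking=400, escrow=300
Event 4 (transfer 250 checking -> travel): checking: 400 - 250 = 150, travel: 1150 + 250 = 1400. Balances: taxes=950, travel=1400, checking=150, escrow=300

Final balance of travel: 1400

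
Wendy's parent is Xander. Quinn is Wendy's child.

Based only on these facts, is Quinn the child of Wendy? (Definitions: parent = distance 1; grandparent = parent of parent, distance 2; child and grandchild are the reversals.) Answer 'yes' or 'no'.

Answer: yes

Derivation:
Reconstructing the parent chain from the given facts:
  Xander -> Wendy -> Quinn
(each arrow means 'parent of the next')
Positions in the chain (0 = top):
  position of Xander: 0
  position of Wendy: 1
  position of Quinn: 2

Quinn is at position 2, Wendy is at position 1; signed distance (j - i) = -1.
'child' requires j - i = -1. Actual distance is -1, so the relation HOLDS.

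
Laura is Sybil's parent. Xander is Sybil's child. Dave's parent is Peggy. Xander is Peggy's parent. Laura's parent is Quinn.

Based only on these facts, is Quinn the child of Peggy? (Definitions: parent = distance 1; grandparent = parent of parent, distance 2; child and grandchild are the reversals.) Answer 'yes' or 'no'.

Answer: no

Derivation:
Reconstructing the parent chain from the given facts:
  Quinn -> Laura -> Sybil -> Xander -> Peggy -> Dave
(each arrow means 'parent of the next')
Positions in the chain (0 = top):
  position of Quinn: 0
  position of Laura: 1
  position of Sybil: 2
  position of Xander: 3
  position of Peggy: 4
  position of Dave: 5

Quinn is at position 0, Peggy is at position 4; signed distance (j - i) = 4.
'child' requires j - i = -1. Actual distance is 4, so the relation does NOT hold.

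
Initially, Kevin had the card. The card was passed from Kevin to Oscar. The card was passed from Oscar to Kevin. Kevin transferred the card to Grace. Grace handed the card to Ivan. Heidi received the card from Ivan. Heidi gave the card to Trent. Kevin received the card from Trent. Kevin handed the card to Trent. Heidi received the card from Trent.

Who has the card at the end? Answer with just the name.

Answer: Heidi

Derivation:
Tracking the card through each event:
Start: Kevin has the card.
After event 1: Oscar has the card.
After event 2: Kevin has the card.
After event 3: Grace has the card.
After event 4: Ivan has the card.
After event 5: Heidi has the card.
After event 6: Trent has the card.
After event 7: Kevin has the card.
After event 8: Trent has the card.
After event 9: Heidi has the card.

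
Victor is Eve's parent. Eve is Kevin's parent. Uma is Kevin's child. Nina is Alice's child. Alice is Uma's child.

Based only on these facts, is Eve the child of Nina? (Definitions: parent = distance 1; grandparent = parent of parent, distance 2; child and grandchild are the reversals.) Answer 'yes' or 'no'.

Reconstructing the parent chain from the given facts:
  Victor -> Eve -> Kevin -> Uma -> Alice -> Nina
(each arrow means 'parent of the next')
Positions in the chain (0 = top):
  position of Victor: 0
  position of Eve: 1
  position of Kevin: 2
  position of Uma: 3
  position of Alice: 4
  position of Nina: 5

Eve is at position 1, Nina is at position 5; signed distance (j - i) = 4.
'child' requires j - i = -1. Actual distance is 4, so the relation does NOT hold.

Answer: no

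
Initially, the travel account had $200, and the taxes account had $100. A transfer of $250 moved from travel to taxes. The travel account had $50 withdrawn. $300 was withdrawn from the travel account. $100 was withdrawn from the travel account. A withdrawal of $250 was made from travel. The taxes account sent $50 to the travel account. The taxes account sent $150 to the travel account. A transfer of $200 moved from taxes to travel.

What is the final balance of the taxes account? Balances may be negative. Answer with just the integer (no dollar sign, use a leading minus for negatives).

Tracking account balances step by step:
Start: travel=200, taxes=100
Event 1 (transfer 250 travel -> taxes): travel: 200 - 250 = -50, taxes: 100 + 250 = 350. Balances: travel=-50, taxes=350
Event 2 (withdraw 50 from travel): travel: -50 - 50 = -100. Balances: travel=-100, taxes=350
Event 3 (withdraw 300 from travel): travel: -100 - 300 = -400. Balances: travel=-400, taxes=350
Event 4 (withdraw 100 from travel): travel: -400 - 100 = -500. Balances: travel=-500, taxes=350
Event 5 (withdraw 250 from travel): travel: -500 - 250 = -750. Balances: travel=-750, taxes=350
Event 6 (transfer 50 taxes -> travel): taxes: 350 - 50 = 300, travel: -750 + 50 = -700. Balances: travel=-700, taxes=300
Event 7 (transfer 150 taxes -> travel): taxes: 300 - 150 = 150, travel: -700 + 150 = -550. Balances: travel=-550, taxes=150
Event 8 (transfer 200 taxes -> travel): taxes: 150 - 200 = -50, travel: -550 + 200 = -350. Balances: travel=-350, taxes=-50

Final balance of taxes: -50

Answer: -50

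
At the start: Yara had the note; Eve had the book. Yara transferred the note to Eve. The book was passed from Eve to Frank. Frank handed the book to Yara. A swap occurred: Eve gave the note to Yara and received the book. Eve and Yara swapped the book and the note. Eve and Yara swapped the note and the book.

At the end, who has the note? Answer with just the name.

Answer: Yara

Derivation:
Tracking all object holders:
Start: note:Yara, book:Eve
Event 1 (give note: Yara -> Eve). State: note:Eve, book:Eve
Event 2 (give book: Eve -> Frank). State: note:Eve, book:Frank
Event 3 (give book: Frank -> Yara). State: note:Eve, book:Yara
Event 4 (swap note<->book: now note:Yara, book:Eve). State: note:Yara, book:Eve
Event 5 (swap book<->note: now book:Yara, note:Eve). State: note:Eve, book:Yara
Event 6 (swap note<->book: now note:Yara, book:Eve). State: note:Yara, book:Eve

Final state: note:Yara, book:Eve
The note is held by Yara.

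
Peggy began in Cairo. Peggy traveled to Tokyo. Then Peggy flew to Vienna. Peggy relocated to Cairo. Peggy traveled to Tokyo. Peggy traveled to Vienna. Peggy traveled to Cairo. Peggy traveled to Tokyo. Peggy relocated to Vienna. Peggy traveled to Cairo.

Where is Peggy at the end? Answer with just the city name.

Answer: Cairo

Derivation:
Tracking Peggy's location:
Start: Peggy is in Cairo.
After move 1: Cairo -> Tokyo. Peggy is in Tokyo.
After move 2: Tokyo -> Vienna. Peggy is in Vienna.
After move 3: Vienna -> Cairo. Peggy is in Cairo.
After move 4: Cairo -> Tokyo. Peggy is in Tokyo.
After move 5: Tokyo -> Vienna. Peggy is in Vienna.
After move 6: Vienna -> Cairo. Peggy is in Cairo.
After move 7: Cairo -> Tokyo. Peggy is in Tokyo.
After move 8: Tokyo -> Vienna. Peggy is in Vienna.
After move 9: Vienna -> Cairo. Peggy is in Cairo.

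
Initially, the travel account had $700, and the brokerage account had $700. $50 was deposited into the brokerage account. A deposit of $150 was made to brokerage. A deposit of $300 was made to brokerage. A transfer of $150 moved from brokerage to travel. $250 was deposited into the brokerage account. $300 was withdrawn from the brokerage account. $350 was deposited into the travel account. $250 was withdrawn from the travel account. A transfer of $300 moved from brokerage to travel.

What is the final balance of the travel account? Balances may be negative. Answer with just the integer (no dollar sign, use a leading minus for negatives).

Answer: 1250

Derivation:
Tracking account balances step by step:
Start: travel=700, brokerage=700
Event 1 (deposit 50 to brokerage): brokerage: 700 + 50 = 750. Balances: travel=700, brokerage=750
Event 2 (deposit 150 to brokerage): brokerage: 750 + 150 = 900. Balances: travel=700, brokerage=900
Event 3 (deposit 300 to brokerage): brokerage: 900 + 300 = 1200. Balances: travel=700, brokerage=1200
Event 4 (transfer 150 brokerage -> travel): brokerage: 1200 - 150 = 1050, travel: 700 + 150 = 850. Balances: travel=850, brokerage=1050
Event 5 (deposit 250 to brokerage): brokerage: 1050 + 250 = 1300. Balances: travel=850, brokerage=1300
Event 6 (withdraw 300 from brokerage): brokerage: 1300 - 300 = 1000. Balances: travel=850, brokerage=1000
Event 7 (deposit 350 to travel): travel: 850 + 350 = 1200. Balances: travel=1200, brokerage=1000
Event 8 (withdraw 250 from travel): travel: 1200 - 250 = 950. Balances: travel=950, brokerage=1000
Event 9 (transfer 300 brokerage -> travel): brokerage: 1000 - 300 = 700, travel: 950 + 300 = 1250. Balances: travel=1250, brokerage=700

Final balance of travel: 1250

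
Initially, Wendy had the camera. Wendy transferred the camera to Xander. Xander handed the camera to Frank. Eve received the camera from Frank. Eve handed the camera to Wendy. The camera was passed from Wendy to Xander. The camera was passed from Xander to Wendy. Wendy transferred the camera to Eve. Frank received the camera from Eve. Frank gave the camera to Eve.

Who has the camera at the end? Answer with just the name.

Answer: Eve

Derivation:
Tracking the camera through each event:
Start: Wendy has the camera.
After event 1: Xander has the camera.
After event 2: Frank has the camera.
After event 3: Eve has the camera.
After event 4: Wendy has the camera.
After event 5: Xander has the camera.
After event 6: Wendy has the camera.
After event 7: Eve has the camera.
After event 8: Frank has the camera.
After event 9: Eve has the camera.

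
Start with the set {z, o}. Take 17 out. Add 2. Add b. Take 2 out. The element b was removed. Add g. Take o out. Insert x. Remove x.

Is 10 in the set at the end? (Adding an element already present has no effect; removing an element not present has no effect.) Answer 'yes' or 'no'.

Answer: no

Derivation:
Tracking the set through each operation:
Start: {o, z}
Event 1 (remove 17): not present, no change. Set: {o, z}
Event 2 (add 2): added. Set: {2, o, z}
Event 3 (add b): added. Set: {2, b, o, z}
Event 4 (remove 2): removed. Set: {b, o, z}
Event 5 (remove b): removed. Set: {o, z}
Event 6 (add g): added. Set: {g, o, z}
Event 7 (remove o): removed. Set: {g, z}
Event 8 (add x): added. Set: {g, x, z}
Event 9 (remove x): removed. Set: {g, z}

Final set: {g, z} (size 2)
10 is NOT in the final set.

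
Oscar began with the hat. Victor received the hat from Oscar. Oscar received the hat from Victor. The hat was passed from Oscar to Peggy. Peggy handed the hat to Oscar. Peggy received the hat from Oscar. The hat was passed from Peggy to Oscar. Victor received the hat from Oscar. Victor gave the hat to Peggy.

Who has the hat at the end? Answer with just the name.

Answer: Peggy

Derivation:
Tracking the hat through each event:
Start: Oscar has the hat.
After event 1: Victor has the hat.
After event 2: Oscar has the hat.
After event 3: Peggy has the hat.
After event 4: Oscar has the hat.
After event 5: Peggy has the hat.
After event 6: Oscar has the hat.
After event 7: Victor has the hat.
After event 8: Peggy has the hat.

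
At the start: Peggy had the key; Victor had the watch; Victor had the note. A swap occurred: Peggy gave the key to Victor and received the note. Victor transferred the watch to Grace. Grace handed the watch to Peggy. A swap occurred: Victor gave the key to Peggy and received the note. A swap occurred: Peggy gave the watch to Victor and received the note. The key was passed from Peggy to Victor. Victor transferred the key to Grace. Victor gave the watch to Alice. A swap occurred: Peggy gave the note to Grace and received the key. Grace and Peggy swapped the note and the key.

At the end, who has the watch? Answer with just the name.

Tracking all object holders:
Start: key:Peggy, watch:Victor, note:Victor
Event 1 (swap key<->note: now key:Victor, note:Peggy). State: key:Victor, watch:Victor, note:Peggy
Event 2 (give watch: Victor -> Grace). State: key:Victor, watch:Grace, note:Peggy
Event 3 (give watch: Grace -> Peggy). State: key:Victor, watch:Peggy, note:Peggy
Event 4 (swap key<->note: now key:Peggy, note:Victor). State: key:Peggy, watch:Peggy, note:Victor
Event 5 (swap watch<->note: now watch:Victor, note:Peggy). State: key:Peggy, watch:Victor, note:Peggy
Event 6 (give key: Peggy -> Victor). State: key:Victor, watch:Victor, note:Peggy
Event 7 (give key: Victor -> Grace). State: key:Grace, watch:Victor, note:Peggy
Event 8 (give watch: Victor -> Alice). State: key:Grace, watch:Alice, note:Peggy
Event 9 (swap note<->key: now note:Grace, key:Peggy). State: key:Peggy, watch:Alice, note:Grace
Event 10 (swap note<->key: now note:Peggy, key:Grace). State: key:Grace, watch:Alice, note:Peggy

Final state: key:Grace, watch:Alice, note:Peggy
The watch is held by Alice.

Answer: Alice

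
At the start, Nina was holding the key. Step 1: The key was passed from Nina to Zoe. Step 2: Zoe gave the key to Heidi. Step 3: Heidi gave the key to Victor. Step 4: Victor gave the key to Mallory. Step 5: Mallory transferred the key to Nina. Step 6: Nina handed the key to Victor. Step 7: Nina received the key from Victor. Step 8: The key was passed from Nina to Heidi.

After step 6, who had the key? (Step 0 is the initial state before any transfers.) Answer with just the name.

Answer: Victor

Derivation:
Tracking the key holder through step 6:
After step 0 (start): Nina
After step 1: Zoe
After step 2: Heidi
After step 3: Victor
After step 4: Mallory
After step 5: Nina
After step 6: Victor

At step 6, the holder is Victor.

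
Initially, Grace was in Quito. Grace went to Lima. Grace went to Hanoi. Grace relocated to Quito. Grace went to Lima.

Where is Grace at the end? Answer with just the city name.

Answer: Lima

Derivation:
Tracking Grace's location:
Start: Grace is in Quito.
After move 1: Quito -> Lima. Grace is in Lima.
After move 2: Lima -> Hanoi. Grace is in Hanoi.
After move 3: Hanoi -> Quito. Grace is in Quito.
After move 4: Quito -> Lima. Grace is in Lima.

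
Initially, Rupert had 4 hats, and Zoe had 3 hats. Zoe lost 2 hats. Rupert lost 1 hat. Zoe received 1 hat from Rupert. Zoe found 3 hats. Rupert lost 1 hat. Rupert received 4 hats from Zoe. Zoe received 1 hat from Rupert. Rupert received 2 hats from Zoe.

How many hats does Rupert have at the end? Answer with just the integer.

Tracking counts step by step:
Start: Rupert=4, Zoe=3
Event 1 (Zoe -2): Zoe: 3 -> 1. State: Rupert=4, Zoe=1
Event 2 (Rupert -1): Rupert: 4 -> 3. State: Rupert=3, Zoe=1
Event 3 (Rupert -> Zoe, 1): Rupert: 3 -> 2, Zoe: 1 -> 2. State: Rupert=2, Zoe=2
Event 4 (Zoe +3): Zoe: 2 -> 5. State: Rupert=2, Zoe=5
Event 5 (Rupert -1): Rupert: 2 -> 1. State: Rupert=1, Zoe=5
Event 6 (Zoe -> Rupert, 4): Zoe: 5 -> 1, Rupert: 1 -> 5. State: Rupert=5, Zoe=1
Event 7 (Rupert -> Zoe, 1): Rupert: 5 -> 4, Zoe: 1 -> 2. State: Rupert=4, Zoe=2
Event 8 (Zoe -> Rupert, 2): Zoe: 2 -> 0, Rupert: 4 -> 6. State: Rupert=6, Zoe=0

Rupert's final count: 6

Answer: 6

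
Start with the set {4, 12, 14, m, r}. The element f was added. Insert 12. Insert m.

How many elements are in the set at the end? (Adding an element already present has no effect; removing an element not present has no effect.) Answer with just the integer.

Answer: 6

Derivation:
Tracking the set through each operation:
Start: {12, 14, 4, m, r}
Event 1 (add f): added. Set: {12, 14, 4, f, m, r}
Event 2 (add 12): already present, no change. Set: {12, 14, 4, f, m, r}
Event 3 (add m): already present, no change. Set: {12, 14, 4, f, m, r}

Final set: {12, 14, 4, f, m, r} (size 6)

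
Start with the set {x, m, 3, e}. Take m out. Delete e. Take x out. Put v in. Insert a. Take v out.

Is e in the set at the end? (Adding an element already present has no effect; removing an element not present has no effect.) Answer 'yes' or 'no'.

Answer: no

Derivation:
Tracking the set through each operation:
Start: {3, e, m, x}
Event 1 (remove m): removed. Set: {3, e, x}
Event 2 (remove e): removed. Set: {3, x}
Event 3 (remove x): removed. Set: {3}
Event 4 (add v): added. Set: {3, v}
Event 5 (add a): added. Set: {3, a, v}
Event 6 (remove v): removed. Set: {3, a}

Final set: {3, a} (size 2)
e is NOT in the final set.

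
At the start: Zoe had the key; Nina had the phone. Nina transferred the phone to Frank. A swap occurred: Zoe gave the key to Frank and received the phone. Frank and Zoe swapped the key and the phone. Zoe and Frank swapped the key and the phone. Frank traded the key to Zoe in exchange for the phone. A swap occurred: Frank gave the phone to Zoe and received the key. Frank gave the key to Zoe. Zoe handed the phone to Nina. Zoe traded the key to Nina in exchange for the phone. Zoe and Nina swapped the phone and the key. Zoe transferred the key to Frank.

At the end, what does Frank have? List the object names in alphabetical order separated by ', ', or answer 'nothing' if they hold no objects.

Tracking all object holders:
Start: key:Zoe, phone:Nina
Event 1 (give phone: Nina -> Frank). State: key:Zoe, phone:Frank
Event 2 (swap key<->phone: now key:Frank, phone:Zoe). State: key:Frank, phone:Zoe
Event 3 (swap key<->phone: now key:Zoe, phone:Frank). State: key:Zoe, phone:Frank
Event 4 (swap key<->phone: now key:Frank, phone:Zoe). State: key:Frank, phone:Zoe
Event 5 (swap key<->phone: now key:Zoe, phone:Frank). State: key:Zoe, phone:Frank
Event 6 (swap phone<->key: now phone:Zoe, key:Frank). State: key:Frank, phone:Zoe
Event 7 (give key: Frank -> Zoe). State: key:Zoe, phone:Zoe
Event 8 (give phone: Zoe -> Nina). State: key:Zoe, phone:Nina
Event 9 (swap key<->phone: now key:Nina, phone:Zoe). State: key:Nina, phone:Zoe
Event 10 (swap phone<->key: now phone:Nina, key:Zoe). State: key:Zoe, phone:Nina
Event 11 (give key: Zoe -> Frank). State: key:Frank, phone:Nina

Final state: key:Frank, phone:Nina
Frank holds: key.

Answer: key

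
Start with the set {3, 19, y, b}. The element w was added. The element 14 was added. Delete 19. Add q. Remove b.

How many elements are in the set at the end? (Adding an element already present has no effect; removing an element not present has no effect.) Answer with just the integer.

Answer: 5

Derivation:
Tracking the set through each operation:
Start: {19, 3, b, y}
Event 1 (add w): added. Set: {19, 3, b, w, y}
Event 2 (add 14): added. Set: {14, 19, 3, b, w, y}
Event 3 (remove 19): removed. Set: {14, 3, b, w, y}
Event 4 (add q): added. Set: {14, 3, b, q, w, y}
Event 5 (remove b): removed. Set: {14, 3, q, w, y}

Final set: {14, 3, q, w, y} (size 5)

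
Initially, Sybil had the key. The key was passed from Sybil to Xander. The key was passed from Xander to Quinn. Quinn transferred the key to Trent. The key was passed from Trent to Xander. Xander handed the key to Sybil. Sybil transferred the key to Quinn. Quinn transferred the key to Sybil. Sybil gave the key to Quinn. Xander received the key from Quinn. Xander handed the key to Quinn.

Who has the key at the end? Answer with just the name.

Tracking the key through each event:
Start: Sybil has the key.
After event 1: Xander has the key.
After event 2: Quinn has the key.
After event 3: Trent has the key.
After event 4: Xander has the key.
After event 5: Sybil has the key.
After event 6: Quinn has the key.
After event 7: Sybil has the key.
After event 8: Quinn has the key.
After event 9: Xander has the key.
After event 10: Quinn has the key.

Answer: Quinn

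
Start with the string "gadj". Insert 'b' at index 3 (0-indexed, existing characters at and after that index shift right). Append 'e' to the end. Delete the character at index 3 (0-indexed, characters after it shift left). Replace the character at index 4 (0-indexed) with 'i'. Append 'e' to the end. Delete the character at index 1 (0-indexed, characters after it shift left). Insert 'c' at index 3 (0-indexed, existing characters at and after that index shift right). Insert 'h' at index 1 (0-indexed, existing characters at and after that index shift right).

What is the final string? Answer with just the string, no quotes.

Applying each edit step by step:
Start: "gadj"
Op 1 (insert 'b' at idx 3): "gadj" -> "gadbj"
Op 2 (append 'e'): "gadbj" -> "gadbje"
Op 3 (delete idx 3 = 'b'): "gadbje" -> "gadje"
Op 4 (replace idx 4: 'e' -> 'i'): "gadje" -> "gadji"
Op 5 (append 'e'): "gadji" -> "gadjie"
Op 6 (delete idx 1 = 'a'): "gadjie" -> "gdjie"
Op 7 (insert 'c' at idx 3): "gdjie" -> "gdjcie"
Op 8 (insert 'h' at idx 1): "gdjcie" -> "ghdjcie"

Answer: ghdjcie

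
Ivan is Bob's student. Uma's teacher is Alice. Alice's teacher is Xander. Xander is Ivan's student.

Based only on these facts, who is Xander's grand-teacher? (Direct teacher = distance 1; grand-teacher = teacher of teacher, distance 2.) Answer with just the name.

Reconstructing the teacher chain from the given facts:
  Bob -> Ivan -> Xander -> Alice -> Uma
(each arrow means 'teacher of the next')
Positions in the chain (0 = top):
  position of Bob: 0
  position of Ivan: 1
  position of Xander: 2
  position of Alice: 3
  position of Uma: 4

Xander is at position 2; the grand-teacher is 2 steps up the chain, i.e. position 0: Bob.

Answer: Bob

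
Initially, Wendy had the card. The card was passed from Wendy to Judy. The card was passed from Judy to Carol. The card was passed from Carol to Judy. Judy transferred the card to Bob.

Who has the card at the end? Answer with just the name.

Answer: Bob

Derivation:
Tracking the card through each event:
Start: Wendy has the card.
After event 1: Judy has the card.
After event 2: Carol has the card.
After event 3: Judy has the card.
After event 4: Bob has the card.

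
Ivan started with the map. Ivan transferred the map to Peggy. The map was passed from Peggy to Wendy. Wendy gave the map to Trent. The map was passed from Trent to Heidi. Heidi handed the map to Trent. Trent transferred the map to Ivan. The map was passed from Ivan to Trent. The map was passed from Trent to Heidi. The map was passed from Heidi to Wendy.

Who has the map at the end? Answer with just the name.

Tracking the map through each event:
Start: Ivan has the map.
After event 1: Peggy has the map.
After event 2: Wendy has the map.
After event 3: Trent has the map.
After event 4: Heidi has the map.
After event 5: Trent has the map.
After event 6: Ivan has the map.
After event 7: Trent has the map.
After event 8: Heidi has the map.
After event 9: Wendy has the map.

Answer: Wendy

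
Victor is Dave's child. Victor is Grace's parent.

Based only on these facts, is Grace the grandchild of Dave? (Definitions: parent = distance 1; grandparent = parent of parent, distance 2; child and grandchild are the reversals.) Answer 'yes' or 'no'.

Reconstructing the parent chain from the given facts:
  Dave -> Victor -> Grace
(each arrow means 'parent of the next')
Positions in the chain (0 = top):
  position of Dave: 0
  position of Victor: 1
  position of Grace: 2

Grace is at position 2, Dave is at position 0; signed distance (j - i) = -2.
'grandchild' requires j - i = -2. Actual distance is -2, so the relation HOLDS.

Answer: yes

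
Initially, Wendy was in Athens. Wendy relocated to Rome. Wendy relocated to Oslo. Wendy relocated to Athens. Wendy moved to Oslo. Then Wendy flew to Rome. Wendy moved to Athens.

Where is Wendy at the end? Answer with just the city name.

Tracking Wendy's location:
Start: Wendy is in Athens.
After move 1: Athens -> Rome. Wendy is in Rome.
After move 2: Rome -> Oslo. Wendy is in Oslo.
After move 3: Oslo -> Athens. Wendy is in Athens.
After move 4: Athens -> Oslo. Wendy is in Oslo.
After move 5: Oslo -> Rome. Wendy is in Rome.
After move 6: Rome -> Athens. Wendy is in Athens.

Answer: Athens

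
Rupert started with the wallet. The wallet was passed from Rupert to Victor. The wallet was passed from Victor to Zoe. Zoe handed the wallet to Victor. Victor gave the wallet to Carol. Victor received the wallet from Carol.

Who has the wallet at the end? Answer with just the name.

Tracking the wallet through each event:
Start: Rupert has the wallet.
After event 1: Victor has the wallet.
After event 2: Zoe has the wallet.
After event 3: Victor has the wallet.
After event 4: Carol has the wallet.
After event 5: Victor has the wallet.

Answer: Victor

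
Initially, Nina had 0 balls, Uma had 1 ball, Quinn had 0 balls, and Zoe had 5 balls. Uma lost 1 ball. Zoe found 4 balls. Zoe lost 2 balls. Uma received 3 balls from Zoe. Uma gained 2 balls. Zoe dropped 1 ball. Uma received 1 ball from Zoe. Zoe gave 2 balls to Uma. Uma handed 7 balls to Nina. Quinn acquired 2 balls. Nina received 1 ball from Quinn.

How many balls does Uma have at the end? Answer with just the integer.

Tracking counts step by step:
Start: Nina=0, Uma=1, Quinn=0, Zoe=5
Event 1 (Uma -1): Uma: 1 -> 0. State: Nina=0, Uma=0, Quinn=0, Zoe=5
Event 2 (Zoe +4): Zoe: 5 -> 9. State: Nina=0, Uma=0, Quinn=0, Zoe=9
Event 3 (Zoe -2): Zoe: 9 -> 7. State: Nina=0, Uma=0, Quinn=0, Zoe=7
Event 4 (Zoe -> Uma, 3): Zoe: 7 -> 4, Uma: 0 -> 3. State: Nina=0, Uma=3, Quinn=0, Zoe=4
Event 5 (Uma +2): Uma: 3 -> 5. State: Nina=0, Uma=5, Quinn=0, Zoe=4
Event 6 (Zoe -1): Zoe: 4 -> 3. State: Nina=0, Uma=5, Quinn=0, Zoe=3
Event 7 (Zoe -> Uma, 1): Zoe: 3 -> 2, Uma: 5 -> 6. State: Nina=0, Uma=6, Quinn=0, Zoe=2
Event 8 (Zoe -> Uma, 2): Zoe: 2 -> 0, Uma: 6 -> 8. State: Nina=0, Uma=8, Quinn=0, Zoe=0
Event 9 (Uma -> Nina, 7): Uma: 8 -> 1, Nina: 0 -> 7. State: Nina=7, Uma=1, Quinn=0, Zoe=0
Event 10 (Quinn +2): Quinn: 0 -> 2. State: Nina=7, Uma=1, Quinn=2, Zoe=0
Event 11 (Quinn -> Nina, 1): Quinn: 2 -> 1, Nina: 7 -> 8. State: Nina=8, Uma=1, Quinn=1, Zoe=0

Uma's final count: 1

Answer: 1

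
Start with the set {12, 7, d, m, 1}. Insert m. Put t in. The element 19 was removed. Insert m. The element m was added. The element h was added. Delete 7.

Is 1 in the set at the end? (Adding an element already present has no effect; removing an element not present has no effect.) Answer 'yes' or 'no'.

Answer: yes

Derivation:
Tracking the set through each operation:
Start: {1, 12, 7, d, m}
Event 1 (add m): already present, no change. Set: {1, 12, 7, d, m}
Event 2 (add t): added. Set: {1, 12, 7, d, m, t}
Event 3 (remove 19): not present, no change. Set: {1, 12, 7, d, m, t}
Event 4 (add m): already present, no change. Set: {1, 12, 7, d, m, t}
Event 5 (add m): already present, no change. Set: {1, 12, 7, d, m, t}
Event 6 (add h): added. Set: {1, 12, 7, d, h, m, t}
Event 7 (remove 7): removed. Set: {1, 12, d, h, m, t}

Final set: {1, 12, d, h, m, t} (size 6)
1 is in the final set.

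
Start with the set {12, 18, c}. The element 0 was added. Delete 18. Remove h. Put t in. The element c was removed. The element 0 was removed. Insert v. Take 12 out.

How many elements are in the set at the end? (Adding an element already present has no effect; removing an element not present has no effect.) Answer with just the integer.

Answer: 2

Derivation:
Tracking the set through each operation:
Start: {12, 18, c}
Event 1 (add 0): added. Set: {0, 12, 18, c}
Event 2 (remove 18): removed. Set: {0, 12, c}
Event 3 (remove h): not present, no change. Set: {0, 12, c}
Event 4 (add t): added. Set: {0, 12, c, t}
Event 5 (remove c): removed. Set: {0, 12, t}
Event 6 (remove 0): removed. Set: {12, t}
Event 7 (add v): added. Set: {12, t, v}
Event 8 (remove 12): removed. Set: {t, v}

Final set: {t, v} (size 2)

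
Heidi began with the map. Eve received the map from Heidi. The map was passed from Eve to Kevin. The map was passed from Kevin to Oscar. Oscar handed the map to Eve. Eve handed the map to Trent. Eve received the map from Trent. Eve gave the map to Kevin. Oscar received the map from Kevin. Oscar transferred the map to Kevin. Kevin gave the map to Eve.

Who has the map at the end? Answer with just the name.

Tracking the map through each event:
Start: Heidi has the map.
After event 1: Eve has the map.
After event 2: Kevin has the map.
After event 3: Oscar has the map.
After event 4: Eve has the map.
After event 5: Trent has the map.
After event 6: Eve has the map.
After event 7: Kevin has the map.
After event 8: Oscar has the map.
After event 9: Kevin has the map.
After event 10: Eve has the map.

Answer: Eve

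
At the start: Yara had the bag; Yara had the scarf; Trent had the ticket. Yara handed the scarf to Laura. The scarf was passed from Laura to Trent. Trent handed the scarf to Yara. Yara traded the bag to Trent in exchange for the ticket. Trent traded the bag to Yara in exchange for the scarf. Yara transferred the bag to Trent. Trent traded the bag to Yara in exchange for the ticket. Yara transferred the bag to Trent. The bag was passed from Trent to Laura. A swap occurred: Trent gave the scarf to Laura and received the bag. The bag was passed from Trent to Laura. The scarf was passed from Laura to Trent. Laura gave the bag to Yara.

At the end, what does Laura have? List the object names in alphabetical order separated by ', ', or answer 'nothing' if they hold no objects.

Answer: nothing

Derivation:
Tracking all object holders:
Start: bag:Yara, scarf:Yara, ticket:Trent
Event 1 (give scarf: Yara -> Laura). State: bag:Yara, scarf:Laura, ticket:Trent
Event 2 (give scarf: Laura -> Trent). State: bag:Yara, scarf:Trent, ticket:Trent
Event 3 (give scarf: Trent -> Yara). State: bag:Yara, scarf:Yara, ticket:Trent
Event 4 (swap bag<->ticket: now bag:Trent, ticket:Yara). State: bag:Trent, scarf:Yara, ticket:Yara
Event 5 (swap bag<->scarf: now bag:Yara, scarf:Trent). State: bag:Yara, scarf:Trent, ticket:Yara
Event 6 (give bag: Yara -> Trent). State: bag:Trent, scarf:Trent, ticket:Yara
Event 7 (swap bag<->ticket: now bag:Yara, ticket:Trent). State: bag:Yara, scarf:Trent, ticket:Trent
Event 8 (give bag: Yara -> Trent). State: bag:Trent, scarf:Trent, ticket:Trent
Event 9 (give bag: Trent -> Laura). State: bag:Laura, scarf:Trent, ticket:Trent
Event 10 (swap scarf<->bag: now scarf:Laura, bag:Trent). State: bag:Trent, scarf:Laura, ticket:Trent
Event 11 (give bag: Trent -> Laura). State: bag:Laura, scarf:Laura, ticket:Trent
Event 12 (give scarf: Laura -> Trent). State: bag:Laura, scarf:Trent, ticket:Trent
Event 13 (give bag: Laura -> Yara). State: bag:Yara, scarf:Trent, ticket:Trent

Final state: bag:Yara, scarf:Trent, ticket:Trent
Laura holds: (nothing).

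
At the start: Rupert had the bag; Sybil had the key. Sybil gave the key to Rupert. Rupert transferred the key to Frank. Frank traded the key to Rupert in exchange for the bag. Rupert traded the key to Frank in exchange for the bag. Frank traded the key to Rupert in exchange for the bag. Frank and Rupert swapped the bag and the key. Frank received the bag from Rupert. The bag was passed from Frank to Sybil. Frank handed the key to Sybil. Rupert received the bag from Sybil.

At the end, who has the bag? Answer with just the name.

Tracking all object holders:
Start: bag:Rupert, key:Sybil
Event 1 (give key: Sybil -> Rupert). State: bag:Rupert, key:Rupert
Event 2 (give key: Rupert -> Frank). State: bag:Rupert, key:Frank
Event 3 (swap key<->bag: now key:Rupert, bag:Frank). State: bag:Frank, key:Rupert
Event 4 (swap key<->bag: now key:Frank, bag:Rupert). State: bag:Rupert, key:Frank
Event 5 (swap key<->bag: now key:Rupert, bag:Frank). State: bag:Frank, key:Rupert
Event 6 (swap bag<->key: now bag:Rupert, key:Frank). State: bag:Rupert, key:Frank
Event 7 (give bag: Rupert -> Frank). State: bag:Frank, key:Frank
Event 8 (give bag: Frank -> Sybil). State: bag:Sybil, key:Frank
Event 9 (give key: Frank -> Sybil). State: bag:Sybil, key:Sybil
Event 10 (give bag: Sybil -> Rupert). State: bag:Rupert, key:Sybil

Final state: bag:Rupert, key:Sybil
The bag is held by Rupert.

Answer: Rupert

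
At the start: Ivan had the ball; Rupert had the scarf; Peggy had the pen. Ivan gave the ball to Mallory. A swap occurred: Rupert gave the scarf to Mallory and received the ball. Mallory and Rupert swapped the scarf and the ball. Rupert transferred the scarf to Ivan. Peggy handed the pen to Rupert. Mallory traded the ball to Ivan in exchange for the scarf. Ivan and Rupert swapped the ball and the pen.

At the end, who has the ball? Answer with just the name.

Tracking all object holders:
Start: ball:Ivan, scarf:Rupert, pen:Peggy
Event 1 (give ball: Ivan -> Mallory). State: ball:Mallory, scarf:Rupert, pen:Peggy
Event 2 (swap scarf<->ball: now scarf:Mallory, ball:Rupert). State: ball:Rupert, scarf:Mallory, pen:Peggy
Event 3 (swap scarf<->ball: now scarf:Rupert, ball:Mallory). State: ball:Mallory, scarf:Rupert, pen:Peggy
Event 4 (give scarf: Rupert -> Ivan). State: ball:Mallory, scarf:Ivan, pen:Peggy
Event 5 (give pen: Peggy -> Rupert). State: ball:Mallory, scarf:Ivan, pen:Rupert
Event 6 (swap ball<->scarf: now ball:Ivan, scarf:Mallory). State: ball:Ivan, scarf:Mallory, pen:Rupert
Event 7 (swap ball<->pen: now ball:Rupert, pen:Ivan). State: ball:Rupert, scarf:Mallory, pen:Ivan

Final state: ball:Rupert, scarf:Mallory, pen:Ivan
The ball is held by Rupert.

Answer: Rupert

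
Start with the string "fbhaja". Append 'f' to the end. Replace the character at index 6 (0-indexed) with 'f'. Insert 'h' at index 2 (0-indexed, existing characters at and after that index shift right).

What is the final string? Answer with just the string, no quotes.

Applying each edit step by step:
Start: "fbhaja"
Op 1 (append 'f'): "fbhaja" -> "fbhajaf"
Op 2 (replace idx 6: 'f' -> 'f'): "fbhajaf" -> "fbhajaf"
Op 3 (insert 'h' at idx 2): "fbhajaf" -> "fbhhajaf"

Answer: fbhhajaf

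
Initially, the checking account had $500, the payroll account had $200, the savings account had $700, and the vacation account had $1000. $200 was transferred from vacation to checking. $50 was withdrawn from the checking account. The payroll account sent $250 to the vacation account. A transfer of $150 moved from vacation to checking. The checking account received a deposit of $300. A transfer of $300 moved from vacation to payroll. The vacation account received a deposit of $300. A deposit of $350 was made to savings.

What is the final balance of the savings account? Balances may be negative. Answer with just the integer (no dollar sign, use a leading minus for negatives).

Answer: 1050

Derivation:
Tracking account balances step by step:
Start: checking=500, payroll=200, savings=700, vacation=1000
Event 1 (transfer 200 vacation -> checking): vacation: 1000 - 200 = 800, checking: 500 + 200 = 700. Balances: checking=700, payroll=200, savings=700, vacation=800
Event 2 (withdraw 50 from checking): checking: 700 - 50 = 650. Balances: checking=650, payroll=200, savings=700, vacation=800
Event 3 (transfer 250 payroll -> vacation): payroll: 200 - 250 = -50, vacation: 800 + 250 = 1050. Balances: checking=650, payroll=-50, savings=700, vacation=1050
Event 4 (transfer 150 vacation -> checking): vacation: 1050 - 150 = 900, checking: 650 + 150 = 800. Balances: checking=800, payroll=-50, savings=700, vacation=900
Event 5 (deposit 300 to checking): checking: 800 + 300 = 1100. Balances: checking=1100, payroll=-50, savings=700, vacation=900
Event 6 (transfer 300 vacation -> payroll): vacation: 900 - 300 = 600, payroll: -50 + 300 = 250. Balances: checking=1100, payroll=250, savings=700, vacation=600
Event 7 (deposit 300 to vacation): vacation: 600 + 300 = 900. Balances: checking=1100, payroll=250, savings=700, vacation=900
Event 8 (deposit 350 to savings): savings: 700 + 350 = 1050. Balances: checking=1100, payroll=250, savings=1050, vacation=900

Final balance of savings: 1050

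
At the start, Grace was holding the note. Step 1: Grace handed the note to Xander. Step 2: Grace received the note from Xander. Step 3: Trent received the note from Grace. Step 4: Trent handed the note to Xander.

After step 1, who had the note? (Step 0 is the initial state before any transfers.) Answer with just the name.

Tracking the note holder through step 1:
After step 0 (start): Grace
After step 1: Xander

At step 1, the holder is Xander.

Answer: Xander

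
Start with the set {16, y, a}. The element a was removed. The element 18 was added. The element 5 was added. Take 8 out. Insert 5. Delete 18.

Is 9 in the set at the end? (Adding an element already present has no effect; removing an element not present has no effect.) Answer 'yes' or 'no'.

Answer: no

Derivation:
Tracking the set through each operation:
Start: {16, a, y}
Event 1 (remove a): removed. Set: {16, y}
Event 2 (add 18): added. Set: {16, 18, y}
Event 3 (add 5): added. Set: {16, 18, 5, y}
Event 4 (remove 8): not present, no change. Set: {16, 18, 5, y}
Event 5 (add 5): already present, no change. Set: {16, 18, 5, y}
Event 6 (remove 18): removed. Set: {16, 5, y}

Final set: {16, 5, y} (size 3)
9 is NOT in the final set.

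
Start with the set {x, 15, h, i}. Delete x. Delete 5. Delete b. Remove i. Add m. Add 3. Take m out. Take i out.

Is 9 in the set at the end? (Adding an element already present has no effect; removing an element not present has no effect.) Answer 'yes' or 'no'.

Answer: no

Derivation:
Tracking the set through each operation:
Start: {15, h, i, x}
Event 1 (remove x): removed. Set: {15, h, i}
Event 2 (remove 5): not present, no change. Set: {15, h, i}
Event 3 (remove b): not present, no change. Set: {15, h, i}
Event 4 (remove i): removed. Set: {15, h}
Event 5 (add m): added. Set: {15, h, m}
Event 6 (add 3): added. Set: {15, 3, h, m}
Event 7 (remove m): removed. Set: {15, 3, h}
Event 8 (remove i): not present, no change. Set: {15, 3, h}

Final set: {15, 3, h} (size 3)
9 is NOT in the final set.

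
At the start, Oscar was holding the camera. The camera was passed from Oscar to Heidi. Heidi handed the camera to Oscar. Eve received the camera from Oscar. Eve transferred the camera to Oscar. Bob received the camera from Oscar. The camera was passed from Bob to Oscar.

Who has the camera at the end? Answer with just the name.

Answer: Oscar

Derivation:
Tracking the camera through each event:
Start: Oscar has the camera.
After event 1: Heidi has the camera.
After event 2: Oscar has the camera.
After event 3: Eve has the camera.
After event 4: Oscar has the camera.
After event 5: Bob has the camera.
After event 6: Oscar has the camera.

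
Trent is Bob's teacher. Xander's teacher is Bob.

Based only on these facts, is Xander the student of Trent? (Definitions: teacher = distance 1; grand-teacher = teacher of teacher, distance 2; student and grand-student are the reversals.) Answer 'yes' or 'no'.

Reconstructing the teacher chain from the given facts:
  Trent -> Bob -> Xander
(each arrow means 'teacher of the next')
Positions in the chain (0 = top):
  position of Trent: 0
  position of Bob: 1
  position of Xander: 2

Xander is at position 2, Trent is at position 0; signed distance (j - i) = -2.
'student' requires j - i = -1. Actual distance is -2, so the relation does NOT hold.

Answer: no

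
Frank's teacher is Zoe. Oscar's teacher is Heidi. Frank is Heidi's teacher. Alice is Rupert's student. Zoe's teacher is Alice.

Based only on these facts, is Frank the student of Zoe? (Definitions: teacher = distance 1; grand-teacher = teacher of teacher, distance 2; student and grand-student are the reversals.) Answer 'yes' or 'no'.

Answer: yes

Derivation:
Reconstructing the teacher chain from the given facts:
  Rupert -> Alice -> Zoe -> Frank -> Heidi -> Oscar
(each arrow means 'teacher of the next')
Positions in the chain (0 = top):
  position of Rupert: 0
  position of Alice: 1
  position of Zoe: 2
  position of Frank: 3
  position of Heidi: 4
  position of Oscar: 5

Frank is at position 3, Zoe is at position 2; signed distance (j - i) = -1.
'student' requires j - i = -1. Actual distance is -1, so the relation HOLDS.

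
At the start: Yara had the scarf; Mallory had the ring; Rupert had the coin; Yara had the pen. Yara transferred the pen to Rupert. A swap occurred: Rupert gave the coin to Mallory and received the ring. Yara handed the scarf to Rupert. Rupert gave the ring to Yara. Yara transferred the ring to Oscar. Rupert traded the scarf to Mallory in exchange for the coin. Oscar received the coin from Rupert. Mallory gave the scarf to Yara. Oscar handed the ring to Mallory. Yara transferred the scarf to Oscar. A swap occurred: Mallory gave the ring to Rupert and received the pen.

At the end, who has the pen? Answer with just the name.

Tracking all object holders:
Start: scarf:Yara, ring:Mallory, coin:Rupert, pen:Yara
Event 1 (give pen: Yara -> Rupert). State: scarf:Yara, ring:Mallory, coin:Rupert, pen:Rupert
Event 2 (swap coin<->ring: now coin:Mallory, ring:Rupert). State: scarf:Yara, ring:Rupert, coin:Mallory, pen:Rupert
Event 3 (give scarf: Yara -> Rupert). State: scarf:Rupert, ring:Rupert, coin:Mallory, pen:Rupert
Event 4 (give ring: Rupert -> Yara). State: scarf:Rupert, ring:Yara, coin:Mallory, pen:Rupert
Event 5 (give ring: Yara -> Oscar). State: scarf:Rupert, ring:Oscar, coin:Mallory, pen:Rupert
Event 6 (swap scarf<->coin: now scarf:Mallory, coin:Rupert). State: scarf:Mallory, ring:Oscar, coin:Rupert, pen:Rupert
Event 7 (give coin: Rupert -> Oscar). State: scarf:Mallory, ring:Oscar, coin:Oscar, pen:Rupert
Event 8 (give scarf: Mallory -> Yara). State: scarf:Yara, ring:Oscar, coin:Oscar, pen:Rupert
Event 9 (give ring: Oscar -> Mallory). State: scarf:Yara, ring:Mallory, coin:Oscar, pen:Rupert
Event 10 (give scarf: Yara -> Oscar). State: scarf:Oscar, ring:Mallory, coin:Oscar, pen:Rupert
Event 11 (swap ring<->pen: now ring:Rupert, pen:Mallory). State: scarf:Oscar, ring:Rupert, coin:Oscar, pen:Mallory

Final state: scarf:Oscar, ring:Rupert, coin:Oscar, pen:Mallory
The pen is held by Mallory.

Answer: Mallory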